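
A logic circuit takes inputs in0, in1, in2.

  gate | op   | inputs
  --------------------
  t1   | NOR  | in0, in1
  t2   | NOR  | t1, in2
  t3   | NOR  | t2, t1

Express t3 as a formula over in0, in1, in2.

((in0 NOR in1) NOR in2) NOR (in0 NOR in1)

t1 = in0 NOR in1
t2 = t1 NOR in2 = (in0 NOR in1) NOR in2
t3 = t2 NOR t1 = ((in0 NOR in1) NOR in2) NOR (in0 NOR in1)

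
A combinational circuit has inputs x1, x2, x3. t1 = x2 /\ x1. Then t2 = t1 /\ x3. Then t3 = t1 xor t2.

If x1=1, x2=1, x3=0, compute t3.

t1 = 1 /\ 1 = 1
t2 = 1 /\ 0 = 0
t3 = 1 xor 0 = 1

1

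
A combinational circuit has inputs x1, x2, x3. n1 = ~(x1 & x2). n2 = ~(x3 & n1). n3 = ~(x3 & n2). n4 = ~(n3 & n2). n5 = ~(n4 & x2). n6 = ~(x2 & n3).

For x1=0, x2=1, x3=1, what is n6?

n1 = ~(0 & 1) = 1
n2 = ~(1 & 1) = 0
n3 = ~(1 & 0) = 1
n6 = ~(1 & 1) = 0

0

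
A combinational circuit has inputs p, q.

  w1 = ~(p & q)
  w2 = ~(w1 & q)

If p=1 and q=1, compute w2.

1

w1 = ~(1 & 1) = 0
w2 = ~(0 & 1) = 1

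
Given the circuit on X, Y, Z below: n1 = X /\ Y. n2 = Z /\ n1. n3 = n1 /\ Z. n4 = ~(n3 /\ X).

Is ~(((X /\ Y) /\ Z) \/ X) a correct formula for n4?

n1 = X /\ Y
n3 = n1 /\ Z = (X /\ Y) /\ Z
n4 = ~(n3 /\ X) = ~(((X /\ Y) /\ Z) /\ X)
At X=1, Y=0, Z=0: circuit gives 1, formula gives 0.

No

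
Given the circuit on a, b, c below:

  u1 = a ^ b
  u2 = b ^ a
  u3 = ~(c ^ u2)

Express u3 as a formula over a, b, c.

~(c ^ (b ^ a))

u2 = b ^ a
u3 = ~(c ^ u2) = ~(c ^ (b ^ a))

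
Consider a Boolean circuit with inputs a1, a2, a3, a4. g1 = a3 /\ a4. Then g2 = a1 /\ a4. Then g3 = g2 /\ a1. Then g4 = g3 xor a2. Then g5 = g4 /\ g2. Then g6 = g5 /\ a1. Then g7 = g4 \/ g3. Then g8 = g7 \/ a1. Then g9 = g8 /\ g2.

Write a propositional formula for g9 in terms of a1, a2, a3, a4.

(((((a1 /\ a4) /\ a1) xor a2) \/ ((a1 /\ a4) /\ a1)) \/ a1) /\ (a1 /\ a4)

g2 = a1 /\ a4
g3 = g2 /\ a1 = (a1 /\ a4) /\ a1
g4 = g3 xor a2 = ((a1 /\ a4) /\ a1) xor a2
g7 = g4 \/ g3 = (((a1 /\ a4) /\ a1) xor a2) \/ ((a1 /\ a4) /\ a1)
g8 = g7 \/ a1 = ((((a1 /\ a4) /\ a1) xor a2) \/ ((a1 /\ a4) /\ a1)) \/ a1
g9 = g8 /\ g2 = (((((a1 /\ a4) /\ a1) xor a2) \/ ((a1 /\ a4) /\ a1)) \/ a1) /\ (a1 /\ a4)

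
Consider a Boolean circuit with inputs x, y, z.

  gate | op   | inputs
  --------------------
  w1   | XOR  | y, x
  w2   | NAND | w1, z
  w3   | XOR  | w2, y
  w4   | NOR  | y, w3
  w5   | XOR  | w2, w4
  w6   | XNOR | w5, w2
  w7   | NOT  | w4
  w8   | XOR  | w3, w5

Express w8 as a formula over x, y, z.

(((y XOR x) NAND z) XOR y) XOR (((y XOR x) NAND z) XOR (y NOR (((y XOR x) NAND z) XOR y)))

w1 = y XOR x
w2 = w1 NAND z = (y XOR x) NAND z
w3 = w2 XOR y = ((y XOR x) NAND z) XOR y
w4 = y NOR w3 = y NOR (((y XOR x) NAND z) XOR y)
w5 = w2 XOR w4 = ((y XOR x) NAND z) XOR (y NOR (((y XOR x) NAND z) XOR y))
w8 = w3 XOR w5 = (((y XOR x) NAND z) XOR y) XOR (((y XOR x) NAND z) XOR (y NOR (((y XOR x) NAND z) XOR y)))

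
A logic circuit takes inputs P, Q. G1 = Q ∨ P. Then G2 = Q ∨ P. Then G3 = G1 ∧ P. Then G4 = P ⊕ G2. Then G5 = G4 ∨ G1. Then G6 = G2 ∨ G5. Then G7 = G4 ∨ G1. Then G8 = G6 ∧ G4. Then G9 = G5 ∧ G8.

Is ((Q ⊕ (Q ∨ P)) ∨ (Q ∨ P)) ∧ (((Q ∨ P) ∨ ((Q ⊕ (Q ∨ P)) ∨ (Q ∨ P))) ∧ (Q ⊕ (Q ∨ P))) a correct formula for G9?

No

G1 = Q ∨ P
G2 = Q ∨ P
G4 = P ⊕ G2 = P ⊕ (Q ∨ P)
G5 = G4 ∨ G1 = (P ⊕ (Q ∨ P)) ∨ (Q ∨ P)
G6 = G2 ∨ G5 = (Q ∨ P) ∨ ((P ⊕ (Q ∨ P)) ∨ (Q ∨ P))
G8 = G6 ∧ G4 = ((Q ∨ P) ∨ ((P ⊕ (Q ∨ P)) ∨ (Q ∨ P))) ∧ (P ⊕ (Q ∨ P))
G9 = G5 ∧ G8 = ((P ⊕ (Q ∨ P)) ∨ (Q ∨ P)) ∧ (((Q ∨ P) ∨ ((P ⊕ (Q ∨ P)) ∨ (Q ∨ P))) ∧ (P ⊕ (Q ∨ P)))
At P=0, Q=1: circuit gives 1, formula gives 0.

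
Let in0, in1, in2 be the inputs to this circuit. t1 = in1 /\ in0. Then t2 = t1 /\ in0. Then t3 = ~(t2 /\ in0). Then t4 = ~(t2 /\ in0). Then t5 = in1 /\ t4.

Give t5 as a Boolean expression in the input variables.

in1 /\ (~(((in1 /\ in0) /\ in0) /\ in0))

t1 = in1 /\ in0
t2 = t1 /\ in0 = (in1 /\ in0) /\ in0
t4 = ~(t2 /\ in0) = ~(((in1 /\ in0) /\ in0) /\ in0)
t5 = in1 /\ t4 = in1 /\ (~(((in1 /\ in0) /\ in0) /\ in0))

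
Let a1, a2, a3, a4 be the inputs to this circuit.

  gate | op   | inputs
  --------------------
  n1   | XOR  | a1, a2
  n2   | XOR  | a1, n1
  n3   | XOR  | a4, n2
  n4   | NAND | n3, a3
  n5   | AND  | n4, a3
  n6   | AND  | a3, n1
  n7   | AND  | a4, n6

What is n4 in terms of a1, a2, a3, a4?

(a4 XOR (a1 XOR (a1 XOR a2))) NAND a3

n1 = a1 XOR a2
n2 = a1 XOR n1 = a1 XOR (a1 XOR a2)
n3 = a4 XOR n2 = a4 XOR (a1 XOR (a1 XOR a2))
n4 = n3 NAND a3 = (a4 XOR (a1 XOR (a1 XOR a2))) NAND a3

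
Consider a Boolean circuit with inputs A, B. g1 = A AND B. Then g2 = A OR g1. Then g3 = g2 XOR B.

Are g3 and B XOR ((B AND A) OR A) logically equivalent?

Yes

g1 = A AND B
g2 = A OR g1 = A OR (A AND B)
g3 = g2 XOR B = (A OR (A AND B)) XOR B
At A=0, B=0: circuit gives 0, formula gives 0.
At A=0, B=1: circuit gives 1, formula gives 1.
Agrees on all 4 inputs.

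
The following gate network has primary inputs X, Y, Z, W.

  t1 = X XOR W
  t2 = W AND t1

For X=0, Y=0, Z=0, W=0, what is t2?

0

t1 = 0 XOR 0 = 0
t2 = 0 AND 0 = 0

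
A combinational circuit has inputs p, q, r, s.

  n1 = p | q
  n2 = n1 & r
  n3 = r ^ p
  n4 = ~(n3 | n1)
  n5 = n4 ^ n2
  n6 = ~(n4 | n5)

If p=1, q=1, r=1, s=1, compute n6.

n1 = 1 | 1 = 1
n2 = 1 & 1 = 1
n3 = 1 ^ 1 = 0
n4 = ~(0 | 1) = 0
n5 = 0 ^ 1 = 1
n6 = ~(0 | 1) = 0

0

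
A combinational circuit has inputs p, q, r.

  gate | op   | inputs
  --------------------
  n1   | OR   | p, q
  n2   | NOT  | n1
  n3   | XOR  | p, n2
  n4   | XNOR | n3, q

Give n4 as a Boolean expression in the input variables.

(p XOR NOT (p OR q)) XNOR q

n1 = p OR q
n2 = NOT n1 = NOT (p OR q)
n3 = p XOR n2 = p XOR NOT (p OR q)
n4 = n3 XNOR q = (p XOR NOT (p OR q)) XNOR q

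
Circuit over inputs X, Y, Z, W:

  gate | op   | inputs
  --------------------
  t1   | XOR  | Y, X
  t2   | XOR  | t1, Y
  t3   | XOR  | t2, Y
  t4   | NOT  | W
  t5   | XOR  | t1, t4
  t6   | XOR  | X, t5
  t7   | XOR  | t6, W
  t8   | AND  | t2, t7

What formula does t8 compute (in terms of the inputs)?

((Y XOR X) XOR Y) AND ((X XOR ((Y XOR X) XOR NOT W)) XOR W)

t1 = Y XOR X
t2 = t1 XOR Y = (Y XOR X) XOR Y
t4 = NOT W
t5 = t1 XOR t4 = (Y XOR X) XOR NOT W
t6 = X XOR t5 = X XOR ((Y XOR X) XOR NOT W)
t7 = t6 XOR W = (X XOR ((Y XOR X) XOR NOT W)) XOR W
t8 = t2 AND t7 = ((Y XOR X) XOR Y) AND ((X XOR ((Y XOR X) XOR NOT W)) XOR W)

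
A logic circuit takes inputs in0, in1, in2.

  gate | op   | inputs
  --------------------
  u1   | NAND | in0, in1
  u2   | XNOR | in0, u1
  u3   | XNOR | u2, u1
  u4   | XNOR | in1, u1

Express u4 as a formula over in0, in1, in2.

in1 XNOR (in0 NAND in1)

u1 = in0 NAND in1
u4 = in1 XNOR u1 = in1 XNOR (in0 NAND in1)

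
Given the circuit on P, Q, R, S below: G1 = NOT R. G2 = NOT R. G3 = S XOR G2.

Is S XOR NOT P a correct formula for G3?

No

G2 = NOT R
G3 = S XOR G2 = S XOR NOT R
At P=0, Q=0, R=1, S=0: circuit gives 0, formula gives 1.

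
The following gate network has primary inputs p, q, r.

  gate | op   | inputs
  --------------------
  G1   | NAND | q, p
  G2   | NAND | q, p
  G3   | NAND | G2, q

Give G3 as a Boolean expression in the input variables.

G2 = q NAND p
G3 = G2 NAND q = (q NAND p) NAND q

(q NAND p) NAND q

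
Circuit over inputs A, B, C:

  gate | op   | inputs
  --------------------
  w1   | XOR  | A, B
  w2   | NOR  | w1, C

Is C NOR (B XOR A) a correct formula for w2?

Yes

w1 = A XOR B
w2 = w1 NOR C = (A XOR B) NOR C
At A=0, B=0, C=1: circuit gives 0, formula gives 0.
At A=0, B=0, C=0: circuit gives 1, formula gives 1.
Agrees on all 8 inputs.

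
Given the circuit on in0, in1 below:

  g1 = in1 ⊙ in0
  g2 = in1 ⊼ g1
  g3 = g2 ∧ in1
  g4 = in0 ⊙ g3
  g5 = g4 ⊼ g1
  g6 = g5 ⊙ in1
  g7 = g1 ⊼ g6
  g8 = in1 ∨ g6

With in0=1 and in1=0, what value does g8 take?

0

g1 = 0 ⊙ 1 = 0
g2 = 0 ⊼ 0 = 1
g3 = 1 ∧ 0 = 0
g4 = 1 ⊙ 0 = 0
g5 = 0 ⊼ 0 = 1
g6 = 1 ⊙ 0 = 0
g8 = 0 ∨ 0 = 0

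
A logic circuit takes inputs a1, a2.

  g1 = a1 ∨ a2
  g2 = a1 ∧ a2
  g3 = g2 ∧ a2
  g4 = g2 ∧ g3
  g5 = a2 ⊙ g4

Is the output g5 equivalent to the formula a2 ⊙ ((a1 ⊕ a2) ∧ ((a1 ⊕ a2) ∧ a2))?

g2 = a1 ∧ a2
g3 = g2 ∧ a2 = (a1 ∧ a2) ∧ a2
g4 = g2 ∧ g3 = (a1 ∧ a2) ∧ ((a1 ∧ a2) ∧ a2)
g5 = a2 ⊙ g4 = a2 ⊙ ((a1 ∧ a2) ∧ ((a1 ∧ a2) ∧ a2))
At a1=0, a2=1: circuit gives 0, formula gives 1.

No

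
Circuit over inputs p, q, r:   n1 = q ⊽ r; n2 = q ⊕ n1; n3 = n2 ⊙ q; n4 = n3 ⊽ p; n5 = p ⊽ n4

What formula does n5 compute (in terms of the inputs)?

p ⊽ (((q ⊕ (q ⊽ r)) ⊙ q) ⊽ p)

n1 = q ⊽ r
n2 = q ⊕ n1 = q ⊕ (q ⊽ r)
n3 = n2 ⊙ q = (q ⊕ (q ⊽ r)) ⊙ q
n4 = n3 ⊽ p = ((q ⊕ (q ⊽ r)) ⊙ q) ⊽ p
n5 = p ⊽ n4 = p ⊽ (((q ⊕ (q ⊽ r)) ⊙ q) ⊽ p)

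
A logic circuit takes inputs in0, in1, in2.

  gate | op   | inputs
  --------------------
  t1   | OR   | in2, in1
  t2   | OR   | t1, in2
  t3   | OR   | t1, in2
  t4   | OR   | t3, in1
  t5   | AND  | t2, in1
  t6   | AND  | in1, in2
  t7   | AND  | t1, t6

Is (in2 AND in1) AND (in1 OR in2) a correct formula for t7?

t1 = in2 OR in1
t6 = in1 AND in2
t7 = t1 AND t6 = (in2 OR in1) AND (in1 AND in2)
At in0=0, in1=0, in2=0: circuit gives 0, formula gives 0.
At in0=0, in1=1, in2=1: circuit gives 1, formula gives 1.
Agrees on all 8 inputs.

Yes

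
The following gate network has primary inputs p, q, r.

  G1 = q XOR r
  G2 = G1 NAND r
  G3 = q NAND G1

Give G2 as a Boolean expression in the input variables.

G1 = q XOR r
G2 = G1 NAND r = (q XOR r) NAND r

(q XOR r) NAND r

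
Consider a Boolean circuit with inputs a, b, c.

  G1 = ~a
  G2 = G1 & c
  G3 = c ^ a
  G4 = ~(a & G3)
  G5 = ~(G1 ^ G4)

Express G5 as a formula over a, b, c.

~(~a ^ (~(a & (c ^ a))))

G1 = ~a
G3 = c ^ a
G4 = ~(a & G3) = ~(a & (c ^ a))
G5 = ~(G1 ^ G4) = ~(~a ^ (~(a & (c ^ a))))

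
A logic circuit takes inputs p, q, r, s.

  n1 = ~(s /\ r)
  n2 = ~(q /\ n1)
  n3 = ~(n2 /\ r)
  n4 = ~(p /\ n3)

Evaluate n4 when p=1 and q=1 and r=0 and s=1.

0

n1 = ~(1 /\ 0) = 1
n2 = ~(1 /\ 1) = 0
n3 = ~(0 /\ 0) = 1
n4 = ~(1 /\ 1) = 0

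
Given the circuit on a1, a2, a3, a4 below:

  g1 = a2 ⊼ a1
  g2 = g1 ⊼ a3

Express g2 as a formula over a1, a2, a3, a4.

(a2 ⊼ a1) ⊼ a3

g1 = a2 ⊼ a1
g2 = g1 ⊼ a3 = (a2 ⊼ a1) ⊼ a3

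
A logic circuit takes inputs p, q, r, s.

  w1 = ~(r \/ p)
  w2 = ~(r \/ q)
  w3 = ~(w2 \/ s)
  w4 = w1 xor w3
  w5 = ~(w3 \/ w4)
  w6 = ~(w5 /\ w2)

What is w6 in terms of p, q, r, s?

w1 = ~(r \/ p)
w2 = ~(r \/ q)
w3 = ~(w2 \/ s) = ~((~(r \/ q)) \/ s)
w4 = w1 xor w3 = (~(r \/ p)) xor (~((~(r \/ q)) \/ s))
w5 = ~(w3 \/ w4) = ~((~((~(r \/ q)) \/ s)) \/ ((~(r \/ p)) xor (~((~(r \/ q)) \/ s))))
w6 = ~(w5 /\ w2) = ~((~((~((~(r \/ q)) \/ s)) \/ ((~(r \/ p)) xor (~((~(r \/ q)) \/ s))))) /\ (~(r \/ q)))

~((~((~((~(r \/ q)) \/ s)) \/ ((~(r \/ p)) xor (~((~(r \/ q)) \/ s))))) /\ (~(r \/ q)))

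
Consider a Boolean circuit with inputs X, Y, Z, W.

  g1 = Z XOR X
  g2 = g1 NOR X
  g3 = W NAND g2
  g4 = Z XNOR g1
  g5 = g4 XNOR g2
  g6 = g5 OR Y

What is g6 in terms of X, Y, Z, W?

g1 = Z XOR X
g2 = g1 NOR X = (Z XOR X) NOR X
g4 = Z XNOR g1 = Z XNOR (Z XOR X)
g5 = g4 XNOR g2 = (Z XNOR (Z XOR X)) XNOR ((Z XOR X) NOR X)
g6 = g5 OR Y = ((Z XNOR (Z XOR X)) XNOR ((Z XOR X) NOR X)) OR Y

((Z XNOR (Z XOR X)) XNOR ((Z XOR X) NOR X)) OR Y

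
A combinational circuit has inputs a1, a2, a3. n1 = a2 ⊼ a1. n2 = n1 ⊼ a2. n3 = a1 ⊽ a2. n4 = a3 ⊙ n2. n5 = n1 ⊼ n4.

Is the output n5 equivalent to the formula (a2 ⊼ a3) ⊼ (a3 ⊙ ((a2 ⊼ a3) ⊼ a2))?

No

n1 = a2 ⊼ a1
n2 = n1 ⊼ a2 = (a2 ⊼ a1) ⊼ a2
n4 = a3 ⊙ n2 = a3 ⊙ ((a2 ⊼ a1) ⊼ a2)
n5 = n1 ⊼ n4 = (a2 ⊼ a1) ⊼ (a3 ⊙ ((a2 ⊼ a1) ⊼ a2))
At a1=1, a2=1, a3=0: circuit gives 1, formula gives 0.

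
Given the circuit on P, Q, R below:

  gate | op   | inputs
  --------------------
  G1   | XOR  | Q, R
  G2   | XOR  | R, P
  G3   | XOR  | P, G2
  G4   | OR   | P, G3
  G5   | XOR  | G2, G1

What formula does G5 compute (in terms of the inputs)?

G1 = Q XOR R
G2 = R XOR P
G5 = G2 XOR G1 = (R XOR P) XOR (Q XOR R)

(R XOR P) XOR (Q XOR R)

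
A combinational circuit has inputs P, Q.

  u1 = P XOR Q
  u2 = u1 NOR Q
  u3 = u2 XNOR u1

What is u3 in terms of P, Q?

((P XOR Q) NOR Q) XNOR (P XOR Q)

u1 = P XOR Q
u2 = u1 NOR Q = (P XOR Q) NOR Q
u3 = u2 XNOR u1 = ((P XOR Q) NOR Q) XNOR (P XOR Q)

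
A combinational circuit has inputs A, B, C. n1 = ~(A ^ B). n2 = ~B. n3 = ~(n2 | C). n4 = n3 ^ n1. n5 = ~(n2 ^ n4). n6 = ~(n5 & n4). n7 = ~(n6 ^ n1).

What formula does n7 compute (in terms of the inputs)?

~((~((~(~B ^ ((~(~B | C)) ^ (~(A ^ B))))) & ((~(~B | C)) ^ (~(A ^ B))))) ^ (~(A ^ B)))

n1 = ~(A ^ B)
n2 = ~B
n3 = ~(n2 | C) = ~(~B | C)
n4 = n3 ^ n1 = (~(~B | C)) ^ (~(A ^ B))
n5 = ~(n2 ^ n4) = ~(~B ^ ((~(~B | C)) ^ (~(A ^ B))))
n6 = ~(n5 & n4) = ~((~(~B ^ ((~(~B | C)) ^ (~(A ^ B))))) & ((~(~B | C)) ^ (~(A ^ B))))
n7 = ~(n6 ^ n1) = ~((~((~(~B ^ ((~(~B | C)) ^ (~(A ^ B))))) & ((~(~B | C)) ^ (~(A ^ B))))) ^ (~(A ^ B)))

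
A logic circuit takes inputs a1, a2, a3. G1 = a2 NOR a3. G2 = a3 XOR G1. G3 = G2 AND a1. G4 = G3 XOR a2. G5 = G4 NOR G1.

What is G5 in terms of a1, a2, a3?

G1 = a2 NOR a3
G2 = a3 XOR G1 = a3 XOR (a2 NOR a3)
G3 = G2 AND a1 = (a3 XOR (a2 NOR a3)) AND a1
G4 = G3 XOR a2 = ((a3 XOR (a2 NOR a3)) AND a1) XOR a2
G5 = G4 NOR G1 = (((a3 XOR (a2 NOR a3)) AND a1) XOR a2) NOR (a2 NOR a3)

(((a3 XOR (a2 NOR a3)) AND a1) XOR a2) NOR (a2 NOR a3)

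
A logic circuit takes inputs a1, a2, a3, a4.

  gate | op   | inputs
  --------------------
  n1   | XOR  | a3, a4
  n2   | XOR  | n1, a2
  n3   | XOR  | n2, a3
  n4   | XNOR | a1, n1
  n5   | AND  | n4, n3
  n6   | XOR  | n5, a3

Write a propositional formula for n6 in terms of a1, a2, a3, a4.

((a1 XNOR (a3 XOR a4)) AND (((a3 XOR a4) XOR a2) XOR a3)) XOR a3

n1 = a3 XOR a4
n2 = n1 XOR a2 = (a3 XOR a4) XOR a2
n3 = n2 XOR a3 = ((a3 XOR a4) XOR a2) XOR a3
n4 = a1 XNOR n1 = a1 XNOR (a3 XOR a4)
n5 = n4 AND n3 = (a1 XNOR (a3 XOR a4)) AND (((a3 XOR a4) XOR a2) XOR a3)
n6 = n5 XOR a3 = ((a1 XNOR (a3 XOR a4)) AND (((a3 XOR a4) XOR a2) XOR a3)) XOR a3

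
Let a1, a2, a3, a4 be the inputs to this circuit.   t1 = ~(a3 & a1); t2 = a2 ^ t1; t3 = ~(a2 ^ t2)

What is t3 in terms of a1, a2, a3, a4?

t1 = ~(a3 & a1)
t2 = a2 ^ t1 = a2 ^ (~(a3 & a1))
t3 = ~(a2 ^ t2) = ~(a2 ^ (a2 ^ (~(a3 & a1))))

~(a2 ^ (a2 ^ (~(a3 & a1))))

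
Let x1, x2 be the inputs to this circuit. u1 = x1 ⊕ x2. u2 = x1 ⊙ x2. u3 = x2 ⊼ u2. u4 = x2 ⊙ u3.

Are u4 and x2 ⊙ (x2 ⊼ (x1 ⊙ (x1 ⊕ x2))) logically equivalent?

No

u2 = x1 ⊙ x2
u3 = x2 ⊼ u2 = x2 ⊼ (x1 ⊙ x2)
u4 = x2 ⊙ u3 = x2 ⊙ (x2 ⊼ (x1 ⊙ x2))
At x1=1, x2=1: circuit gives 0, formula gives 1.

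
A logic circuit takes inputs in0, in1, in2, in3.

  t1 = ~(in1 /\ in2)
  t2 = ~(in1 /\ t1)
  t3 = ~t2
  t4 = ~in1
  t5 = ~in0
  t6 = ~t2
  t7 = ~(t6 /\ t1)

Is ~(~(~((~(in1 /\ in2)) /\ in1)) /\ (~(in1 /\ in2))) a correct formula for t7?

t1 = ~(in1 /\ in2)
t2 = ~(in1 /\ t1) = ~(in1 /\ (~(in1 /\ in2)))
t6 = ~t2 = ~(~(in1 /\ (~(in1 /\ in2))))
t7 = ~(t6 /\ t1) = ~(~(~(in1 /\ (~(in1 /\ in2)))) /\ (~(in1 /\ in2)))
At in0=0, in1=1, in2=0, in3=0: circuit gives 0, formula gives 0.
At in0=0, in1=0, in2=0, in3=0: circuit gives 1, formula gives 1.
Agrees on all 16 inputs.

Yes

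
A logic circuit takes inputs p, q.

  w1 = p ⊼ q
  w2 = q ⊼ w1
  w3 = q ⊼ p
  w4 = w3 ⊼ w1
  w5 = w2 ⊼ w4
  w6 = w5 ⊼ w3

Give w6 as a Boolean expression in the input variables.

w1 = p ⊼ q
w2 = q ⊼ w1 = q ⊼ (p ⊼ q)
w3 = q ⊼ p
w4 = w3 ⊼ w1 = (q ⊼ p) ⊼ (p ⊼ q)
w5 = w2 ⊼ w4 = (q ⊼ (p ⊼ q)) ⊼ ((q ⊼ p) ⊼ (p ⊼ q))
w6 = w5 ⊼ w3 = ((q ⊼ (p ⊼ q)) ⊼ ((q ⊼ p) ⊼ (p ⊼ q))) ⊼ (q ⊼ p)

((q ⊼ (p ⊼ q)) ⊼ ((q ⊼ p) ⊼ (p ⊼ q))) ⊼ (q ⊼ p)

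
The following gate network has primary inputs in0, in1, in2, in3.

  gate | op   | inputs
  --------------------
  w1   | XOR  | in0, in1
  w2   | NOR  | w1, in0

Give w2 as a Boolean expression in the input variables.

(in0 XOR in1) NOR in0

w1 = in0 XOR in1
w2 = w1 NOR in0 = (in0 XOR in1) NOR in0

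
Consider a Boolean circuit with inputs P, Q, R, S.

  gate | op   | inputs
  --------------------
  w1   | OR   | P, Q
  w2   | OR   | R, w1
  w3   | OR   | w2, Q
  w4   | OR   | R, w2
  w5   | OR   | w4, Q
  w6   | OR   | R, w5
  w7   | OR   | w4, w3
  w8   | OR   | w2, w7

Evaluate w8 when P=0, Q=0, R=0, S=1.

0

w1 = 0 OR 0 = 0
w2 = 0 OR 0 = 0
w3 = 0 OR 0 = 0
w4 = 0 OR 0 = 0
w7 = 0 OR 0 = 0
w8 = 0 OR 0 = 0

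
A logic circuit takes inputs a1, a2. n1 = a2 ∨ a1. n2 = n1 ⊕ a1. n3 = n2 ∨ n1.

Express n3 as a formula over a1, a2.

n1 = a2 ∨ a1
n2 = n1 ⊕ a1 = (a2 ∨ a1) ⊕ a1
n3 = n2 ∨ n1 = ((a2 ∨ a1) ⊕ a1) ∨ (a2 ∨ a1)

((a2 ∨ a1) ⊕ a1) ∨ (a2 ∨ a1)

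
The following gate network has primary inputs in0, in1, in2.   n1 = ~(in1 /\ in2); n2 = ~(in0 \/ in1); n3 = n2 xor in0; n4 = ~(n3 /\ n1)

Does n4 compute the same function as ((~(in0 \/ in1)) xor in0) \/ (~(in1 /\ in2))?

No

n1 = ~(in1 /\ in2)
n2 = ~(in0 \/ in1)
n3 = n2 xor in0 = (~(in0 \/ in1)) xor in0
n4 = ~(n3 /\ n1) = ~(((~(in0 \/ in1)) xor in0) /\ (~(in1 /\ in2)))
At in0=0, in1=0, in2=0: circuit gives 0, formula gives 1.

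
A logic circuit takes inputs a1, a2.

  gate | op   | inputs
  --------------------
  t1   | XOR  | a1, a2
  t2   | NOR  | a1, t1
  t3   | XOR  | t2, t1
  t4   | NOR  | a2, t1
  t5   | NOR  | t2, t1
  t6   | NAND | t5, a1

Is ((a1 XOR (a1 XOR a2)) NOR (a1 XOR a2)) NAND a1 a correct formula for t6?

t1 = a1 XOR a2
t2 = a1 NOR t1 = a1 NOR (a1 XOR a2)
t5 = t2 NOR t1 = (a1 NOR (a1 XOR a2)) NOR (a1 XOR a2)
t6 = t5 NAND a1 = ((a1 NOR (a1 XOR a2)) NOR (a1 XOR a2)) NAND a1
At a1=1, a2=1: circuit gives 0, formula gives 1.

No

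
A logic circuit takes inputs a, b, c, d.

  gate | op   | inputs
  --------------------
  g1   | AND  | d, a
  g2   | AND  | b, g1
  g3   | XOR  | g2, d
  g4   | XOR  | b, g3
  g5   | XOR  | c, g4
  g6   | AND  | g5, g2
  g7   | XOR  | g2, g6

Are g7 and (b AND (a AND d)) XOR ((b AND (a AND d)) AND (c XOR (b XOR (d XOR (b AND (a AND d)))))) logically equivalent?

Yes

g1 = d AND a
g2 = b AND g1 = b AND (d AND a)
g3 = g2 XOR d = (b AND (d AND a)) XOR d
g4 = b XOR g3 = b XOR ((b AND (d AND a)) XOR d)
g5 = c XOR g4 = c XOR (b XOR ((b AND (d AND a)) XOR d))
g6 = g5 AND g2 = (c XOR (b XOR ((b AND (d AND a)) XOR d))) AND (b AND (d AND a))
g7 = g2 XOR g6 = (b AND (d AND a)) XOR ((c XOR (b XOR ((b AND (d AND a)) XOR d))) AND (b AND (d AND a)))
At a=0, b=0, c=0, d=0: circuit gives 0, formula gives 0.
At a=1, b=1, c=1, d=1: circuit gives 1, formula gives 1.
Agrees on all 16 inputs.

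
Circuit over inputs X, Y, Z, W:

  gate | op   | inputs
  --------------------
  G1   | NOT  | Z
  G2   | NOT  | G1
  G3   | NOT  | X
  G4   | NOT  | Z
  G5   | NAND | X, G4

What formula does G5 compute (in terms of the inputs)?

G4 = NOT Z
G5 = X NAND G4 = X NAND NOT Z

X NAND NOT Z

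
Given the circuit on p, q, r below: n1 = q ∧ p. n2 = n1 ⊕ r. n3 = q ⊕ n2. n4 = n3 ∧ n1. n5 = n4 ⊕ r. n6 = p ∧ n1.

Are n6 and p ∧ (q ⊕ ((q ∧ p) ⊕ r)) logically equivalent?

n1 = q ∧ p
n6 = p ∧ n1 = p ∧ (q ∧ p)
At p=1, q=0, r=1: circuit gives 0, formula gives 1.

No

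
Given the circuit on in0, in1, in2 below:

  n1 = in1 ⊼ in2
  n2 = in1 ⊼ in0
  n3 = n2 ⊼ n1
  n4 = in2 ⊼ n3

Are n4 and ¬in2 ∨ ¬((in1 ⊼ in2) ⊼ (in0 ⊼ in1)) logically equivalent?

Yes

n1 = in1 ⊼ in2
n2 = in1 ⊼ in0
n3 = n2 ⊼ n1 = (in1 ⊼ in0) ⊼ (in1 ⊼ in2)
n4 = in2 ⊼ n3 = in2 ⊼ ((in1 ⊼ in0) ⊼ (in1 ⊼ in2))
At in0=0, in1=1, in2=1: circuit gives 0, formula gives 0.
At in0=0, in1=0, in2=0: circuit gives 1, formula gives 1.
Agrees on all 8 inputs.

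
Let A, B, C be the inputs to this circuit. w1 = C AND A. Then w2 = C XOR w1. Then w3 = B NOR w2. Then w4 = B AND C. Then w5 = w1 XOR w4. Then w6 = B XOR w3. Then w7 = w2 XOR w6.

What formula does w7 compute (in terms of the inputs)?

w1 = C AND A
w2 = C XOR w1 = C XOR (C AND A)
w3 = B NOR w2 = B NOR (C XOR (C AND A))
w6 = B XOR w3 = B XOR (B NOR (C XOR (C AND A)))
w7 = w2 XOR w6 = (C XOR (C AND A)) XOR (B XOR (B NOR (C XOR (C AND A))))

(C XOR (C AND A)) XOR (B XOR (B NOR (C XOR (C AND A))))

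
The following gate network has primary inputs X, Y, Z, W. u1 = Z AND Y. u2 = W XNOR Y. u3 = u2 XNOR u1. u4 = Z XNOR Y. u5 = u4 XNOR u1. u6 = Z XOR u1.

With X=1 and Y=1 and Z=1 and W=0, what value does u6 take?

0

u1 = 1 AND 1 = 1
u6 = 1 XOR 1 = 0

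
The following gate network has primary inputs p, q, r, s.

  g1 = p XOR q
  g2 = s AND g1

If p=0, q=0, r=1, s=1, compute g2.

g1 = 0 XOR 0 = 0
g2 = 1 AND 0 = 0

0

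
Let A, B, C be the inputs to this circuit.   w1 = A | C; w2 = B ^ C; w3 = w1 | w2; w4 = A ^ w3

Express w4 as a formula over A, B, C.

A ^ ((A | C) | (B ^ C))

w1 = A | C
w2 = B ^ C
w3 = w1 | w2 = (A | C) | (B ^ C)
w4 = A ^ w3 = A ^ ((A | C) | (B ^ C))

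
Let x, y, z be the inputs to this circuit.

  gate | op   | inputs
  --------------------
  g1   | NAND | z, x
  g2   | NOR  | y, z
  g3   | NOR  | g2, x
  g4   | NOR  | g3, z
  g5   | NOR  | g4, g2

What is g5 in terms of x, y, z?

g2 = y NOR z
g3 = g2 NOR x = (y NOR z) NOR x
g4 = g3 NOR z = ((y NOR z) NOR x) NOR z
g5 = g4 NOR g2 = (((y NOR z) NOR x) NOR z) NOR (y NOR z)

(((y NOR z) NOR x) NOR z) NOR (y NOR z)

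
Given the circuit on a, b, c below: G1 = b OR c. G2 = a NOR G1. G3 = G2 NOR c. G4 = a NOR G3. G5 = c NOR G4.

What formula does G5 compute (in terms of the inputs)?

G1 = b OR c
G2 = a NOR G1 = a NOR (b OR c)
G3 = G2 NOR c = (a NOR (b OR c)) NOR c
G4 = a NOR G3 = a NOR ((a NOR (b OR c)) NOR c)
G5 = c NOR G4 = c NOR (a NOR ((a NOR (b OR c)) NOR c))

c NOR (a NOR ((a NOR (b OR c)) NOR c))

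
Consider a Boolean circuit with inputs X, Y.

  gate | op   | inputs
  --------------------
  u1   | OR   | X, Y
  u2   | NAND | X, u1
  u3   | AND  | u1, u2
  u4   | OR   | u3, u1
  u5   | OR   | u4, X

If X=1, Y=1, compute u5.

u1 = 1 OR 1 = 1
u2 = 1 NAND 1 = 0
u3 = 1 AND 0 = 0
u4 = 0 OR 1 = 1
u5 = 1 OR 1 = 1

1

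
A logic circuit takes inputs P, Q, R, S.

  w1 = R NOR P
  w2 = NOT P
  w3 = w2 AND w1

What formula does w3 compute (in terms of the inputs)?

NOT P AND (R NOR P)

w1 = R NOR P
w2 = NOT P
w3 = w2 AND w1 = NOT P AND (R NOR P)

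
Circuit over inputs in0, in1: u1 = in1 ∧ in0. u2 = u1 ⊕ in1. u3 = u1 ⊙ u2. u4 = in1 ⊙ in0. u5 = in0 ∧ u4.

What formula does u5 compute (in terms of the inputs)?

in0 ∧ (in1 ⊙ in0)

u4 = in1 ⊙ in0
u5 = in0 ∧ u4 = in0 ∧ (in1 ⊙ in0)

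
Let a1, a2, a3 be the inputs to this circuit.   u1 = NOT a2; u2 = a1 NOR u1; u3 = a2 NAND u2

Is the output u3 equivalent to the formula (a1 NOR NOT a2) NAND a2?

Yes

u1 = NOT a2
u2 = a1 NOR u1 = a1 NOR NOT a2
u3 = a2 NAND u2 = a2 NAND (a1 NOR NOT a2)
At a1=0, a2=1, a3=0: circuit gives 0, formula gives 0.
At a1=0, a2=0, a3=0: circuit gives 1, formula gives 1.
Agrees on all 8 inputs.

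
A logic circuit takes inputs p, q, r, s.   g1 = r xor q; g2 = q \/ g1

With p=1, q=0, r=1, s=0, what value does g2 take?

g1 = 1 xor 0 = 1
g2 = 0 \/ 1 = 1

1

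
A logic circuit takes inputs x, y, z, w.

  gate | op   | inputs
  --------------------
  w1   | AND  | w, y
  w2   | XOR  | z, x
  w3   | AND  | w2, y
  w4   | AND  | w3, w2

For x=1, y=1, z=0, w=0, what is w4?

1

w2 = 0 XOR 1 = 1
w3 = 1 AND 1 = 1
w4 = 1 AND 1 = 1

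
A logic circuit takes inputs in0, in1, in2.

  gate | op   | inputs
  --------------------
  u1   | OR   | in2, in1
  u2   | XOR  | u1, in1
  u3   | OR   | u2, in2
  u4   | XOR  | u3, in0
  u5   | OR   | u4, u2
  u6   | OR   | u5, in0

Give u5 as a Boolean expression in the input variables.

((((in2 OR in1) XOR in1) OR in2) XOR in0) OR ((in2 OR in1) XOR in1)

u1 = in2 OR in1
u2 = u1 XOR in1 = (in2 OR in1) XOR in1
u3 = u2 OR in2 = ((in2 OR in1) XOR in1) OR in2
u4 = u3 XOR in0 = (((in2 OR in1) XOR in1) OR in2) XOR in0
u5 = u4 OR u2 = ((((in2 OR in1) XOR in1) OR in2) XOR in0) OR ((in2 OR in1) XOR in1)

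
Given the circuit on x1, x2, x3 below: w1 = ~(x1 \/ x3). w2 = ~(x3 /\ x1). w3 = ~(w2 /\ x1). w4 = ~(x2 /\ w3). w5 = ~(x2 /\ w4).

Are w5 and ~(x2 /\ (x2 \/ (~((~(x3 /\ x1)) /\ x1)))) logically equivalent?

w2 = ~(x3 /\ x1)
w3 = ~(w2 /\ x1) = ~((~(x3 /\ x1)) /\ x1)
w4 = ~(x2 /\ w3) = ~(x2 /\ (~((~(x3 /\ x1)) /\ x1)))
w5 = ~(x2 /\ w4) = ~(x2 /\ (~(x2 /\ (~((~(x3 /\ x1)) /\ x1)))))
At x1=0, x2=1, x3=0: circuit gives 1, formula gives 0.

No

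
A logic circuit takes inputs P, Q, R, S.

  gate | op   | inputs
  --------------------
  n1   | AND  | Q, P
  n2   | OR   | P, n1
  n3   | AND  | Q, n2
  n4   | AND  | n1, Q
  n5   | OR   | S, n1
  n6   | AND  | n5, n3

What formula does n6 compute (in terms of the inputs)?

n1 = Q AND P
n2 = P OR n1 = P OR (Q AND P)
n3 = Q AND n2 = Q AND (P OR (Q AND P))
n5 = S OR n1 = S OR (Q AND P)
n6 = n5 AND n3 = (S OR (Q AND P)) AND (Q AND (P OR (Q AND P)))

(S OR (Q AND P)) AND (Q AND (P OR (Q AND P)))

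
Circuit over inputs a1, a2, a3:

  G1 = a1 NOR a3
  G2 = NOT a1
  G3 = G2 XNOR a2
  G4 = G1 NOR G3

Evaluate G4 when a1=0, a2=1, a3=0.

0

G1 = 0 NOR 0 = 1
G2 = NOT 0 = 1
G3 = 1 XNOR 1 = 1
G4 = 1 NOR 1 = 0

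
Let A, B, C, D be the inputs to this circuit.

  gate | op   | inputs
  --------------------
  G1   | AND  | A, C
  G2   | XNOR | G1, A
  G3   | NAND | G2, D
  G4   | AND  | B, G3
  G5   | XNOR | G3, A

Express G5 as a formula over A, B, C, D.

(((A AND C) XNOR A) NAND D) XNOR A

G1 = A AND C
G2 = G1 XNOR A = (A AND C) XNOR A
G3 = G2 NAND D = ((A AND C) XNOR A) NAND D
G5 = G3 XNOR A = (((A AND C) XNOR A) NAND D) XNOR A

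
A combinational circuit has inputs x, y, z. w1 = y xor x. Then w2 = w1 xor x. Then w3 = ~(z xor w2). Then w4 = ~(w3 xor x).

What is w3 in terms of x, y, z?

~(z xor ((y xor x) xor x))

w1 = y xor x
w2 = w1 xor x = (y xor x) xor x
w3 = ~(z xor w2) = ~(z xor ((y xor x) xor x))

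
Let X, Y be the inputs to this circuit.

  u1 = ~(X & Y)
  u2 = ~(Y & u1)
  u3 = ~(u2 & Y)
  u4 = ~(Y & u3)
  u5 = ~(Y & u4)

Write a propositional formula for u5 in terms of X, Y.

~(Y & (~(Y & (~((~(Y & (~(X & Y)))) & Y)))))

u1 = ~(X & Y)
u2 = ~(Y & u1) = ~(Y & (~(X & Y)))
u3 = ~(u2 & Y) = ~((~(Y & (~(X & Y)))) & Y)
u4 = ~(Y & u3) = ~(Y & (~((~(Y & (~(X & Y)))) & Y)))
u5 = ~(Y & u4) = ~(Y & (~(Y & (~((~(Y & (~(X & Y)))) & Y)))))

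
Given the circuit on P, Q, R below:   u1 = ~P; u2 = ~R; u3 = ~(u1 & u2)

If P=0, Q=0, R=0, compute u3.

0

u1 = ~0 = 1
u2 = ~0 = 1
u3 = ~(1 & 1) = 0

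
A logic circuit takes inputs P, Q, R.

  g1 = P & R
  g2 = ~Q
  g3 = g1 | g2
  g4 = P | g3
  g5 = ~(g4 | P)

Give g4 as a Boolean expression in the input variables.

P | ((P & R) | ~Q)

g1 = P & R
g2 = ~Q
g3 = g1 | g2 = (P & R) | ~Q
g4 = P | g3 = P | ((P & R) | ~Q)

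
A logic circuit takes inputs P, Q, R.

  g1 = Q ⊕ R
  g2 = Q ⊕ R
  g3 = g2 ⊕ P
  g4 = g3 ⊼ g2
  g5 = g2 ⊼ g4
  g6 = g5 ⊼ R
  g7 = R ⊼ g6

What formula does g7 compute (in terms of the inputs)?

g2 = Q ⊕ R
g3 = g2 ⊕ P = (Q ⊕ R) ⊕ P
g4 = g3 ⊼ g2 = ((Q ⊕ R) ⊕ P) ⊼ (Q ⊕ R)
g5 = g2 ⊼ g4 = (Q ⊕ R) ⊼ (((Q ⊕ R) ⊕ P) ⊼ (Q ⊕ R))
g6 = g5 ⊼ R = ((Q ⊕ R) ⊼ (((Q ⊕ R) ⊕ P) ⊼ (Q ⊕ R))) ⊼ R
g7 = R ⊼ g6 = R ⊼ (((Q ⊕ R) ⊼ (((Q ⊕ R) ⊕ P) ⊼ (Q ⊕ R))) ⊼ R)

R ⊼ (((Q ⊕ R) ⊼ (((Q ⊕ R) ⊕ P) ⊼ (Q ⊕ R))) ⊼ R)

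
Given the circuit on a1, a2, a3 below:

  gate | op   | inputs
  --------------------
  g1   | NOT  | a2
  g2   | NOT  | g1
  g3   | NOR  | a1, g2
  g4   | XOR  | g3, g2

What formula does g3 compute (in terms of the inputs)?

a1 NOR NOT NOT a2

g1 = NOT a2
g2 = NOT g1 = NOT NOT a2
g3 = a1 NOR g2 = a1 NOR NOT NOT a2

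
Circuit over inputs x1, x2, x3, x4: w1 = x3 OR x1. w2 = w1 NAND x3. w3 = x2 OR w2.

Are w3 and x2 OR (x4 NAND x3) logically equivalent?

No

w1 = x3 OR x1
w2 = w1 NAND x3 = (x3 OR x1) NAND x3
w3 = x2 OR w2 = x2 OR ((x3 OR x1) NAND x3)
At x1=0, x2=0, x3=1, x4=0: circuit gives 0, formula gives 1.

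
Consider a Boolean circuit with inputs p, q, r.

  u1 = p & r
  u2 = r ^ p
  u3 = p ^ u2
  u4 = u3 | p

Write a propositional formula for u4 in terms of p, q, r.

(p ^ (r ^ p)) | p

u2 = r ^ p
u3 = p ^ u2 = p ^ (r ^ p)
u4 = u3 | p = (p ^ (r ^ p)) | p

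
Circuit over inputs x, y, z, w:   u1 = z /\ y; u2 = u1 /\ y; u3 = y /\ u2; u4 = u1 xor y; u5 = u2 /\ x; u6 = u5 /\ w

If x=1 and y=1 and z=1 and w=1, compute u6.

u1 = 1 /\ 1 = 1
u2 = 1 /\ 1 = 1
u5 = 1 /\ 1 = 1
u6 = 1 /\ 1 = 1

1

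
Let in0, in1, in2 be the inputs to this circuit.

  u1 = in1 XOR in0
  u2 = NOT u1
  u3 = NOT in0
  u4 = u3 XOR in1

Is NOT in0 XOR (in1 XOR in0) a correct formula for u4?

u3 = NOT in0
u4 = u3 XOR in1 = NOT in0 XOR in1
At in0=1, in1=0, in2=0: circuit gives 0, formula gives 1.

No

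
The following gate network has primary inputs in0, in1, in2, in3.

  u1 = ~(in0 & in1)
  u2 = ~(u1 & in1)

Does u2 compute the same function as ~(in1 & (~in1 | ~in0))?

Yes

u1 = ~(in0 & in1)
u2 = ~(u1 & in1) = ~((~(in0 & in1)) & in1)
At in0=0, in1=1, in2=0, in3=0: circuit gives 0, formula gives 0.
At in0=0, in1=0, in2=0, in3=0: circuit gives 1, formula gives 1.
Agrees on all 16 inputs.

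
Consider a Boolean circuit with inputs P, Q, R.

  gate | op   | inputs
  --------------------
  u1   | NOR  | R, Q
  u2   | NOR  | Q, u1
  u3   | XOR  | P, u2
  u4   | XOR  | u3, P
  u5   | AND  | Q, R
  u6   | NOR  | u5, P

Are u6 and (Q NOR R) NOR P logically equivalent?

u5 = Q AND R
u6 = u5 NOR P = (Q AND R) NOR P
At P=0, Q=0, R=0: circuit gives 1, formula gives 0.

No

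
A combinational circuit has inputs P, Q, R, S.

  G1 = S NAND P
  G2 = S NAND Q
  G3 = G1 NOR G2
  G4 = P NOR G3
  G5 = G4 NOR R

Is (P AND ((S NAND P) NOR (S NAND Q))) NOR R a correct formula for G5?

G1 = S NAND P
G2 = S NAND Q
G3 = G1 NOR G2 = (S NAND P) NOR (S NAND Q)
G4 = P NOR G3 = P NOR ((S NAND P) NOR (S NAND Q))
G5 = G4 NOR R = (P NOR ((S NAND P) NOR (S NAND Q))) NOR R
At P=0, Q=0, R=0, S=0: circuit gives 0, formula gives 1.

No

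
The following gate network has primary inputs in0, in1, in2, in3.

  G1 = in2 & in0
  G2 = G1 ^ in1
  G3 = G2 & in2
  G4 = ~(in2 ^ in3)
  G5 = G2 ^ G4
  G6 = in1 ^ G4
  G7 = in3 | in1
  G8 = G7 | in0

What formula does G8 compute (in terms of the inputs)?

(in3 | in1) | in0

G7 = in3 | in1
G8 = G7 | in0 = (in3 | in1) | in0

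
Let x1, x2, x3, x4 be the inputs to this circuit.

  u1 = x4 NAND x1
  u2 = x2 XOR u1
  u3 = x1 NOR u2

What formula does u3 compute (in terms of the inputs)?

x1 NOR (x2 XOR (x4 NAND x1))

u1 = x4 NAND x1
u2 = x2 XOR u1 = x2 XOR (x4 NAND x1)
u3 = x1 NOR u2 = x1 NOR (x2 XOR (x4 NAND x1))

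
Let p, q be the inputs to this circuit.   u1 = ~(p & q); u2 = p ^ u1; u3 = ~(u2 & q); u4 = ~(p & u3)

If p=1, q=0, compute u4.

u1 = ~(1 & 0) = 1
u2 = 1 ^ 1 = 0
u3 = ~(0 & 0) = 1
u4 = ~(1 & 1) = 0

0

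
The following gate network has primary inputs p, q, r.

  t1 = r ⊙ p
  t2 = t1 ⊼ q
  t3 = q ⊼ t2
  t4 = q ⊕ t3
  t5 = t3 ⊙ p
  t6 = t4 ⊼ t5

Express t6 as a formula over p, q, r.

t1 = r ⊙ p
t2 = t1 ⊼ q = (r ⊙ p) ⊼ q
t3 = q ⊼ t2 = q ⊼ ((r ⊙ p) ⊼ q)
t4 = q ⊕ t3 = q ⊕ (q ⊼ ((r ⊙ p) ⊼ q))
t5 = t3 ⊙ p = (q ⊼ ((r ⊙ p) ⊼ q)) ⊙ p
t6 = t4 ⊼ t5 = (q ⊕ (q ⊼ ((r ⊙ p) ⊼ q))) ⊼ ((q ⊼ ((r ⊙ p) ⊼ q)) ⊙ p)

(q ⊕ (q ⊼ ((r ⊙ p) ⊼ q))) ⊼ ((q ⊼ ((r ⊙ p) ⊼ q)) ⊙ p)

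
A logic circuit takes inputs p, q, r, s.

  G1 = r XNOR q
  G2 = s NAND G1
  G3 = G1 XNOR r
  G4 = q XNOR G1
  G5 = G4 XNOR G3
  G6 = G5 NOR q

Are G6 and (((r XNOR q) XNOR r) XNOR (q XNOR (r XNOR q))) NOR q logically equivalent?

Yes

G1 = r XNOR q
G3 = G1 XNOR r = (r XNOR q) XNOR r
G4 = q XNOR G1 = q XNOR (r XNOR q)
G5 = G4 XNOR G3 = (q XNOR (r XNOR q)) XNOR ((r XNOR q) XNOR r)
G6 = G5 NOR q = ((q XNOR (r XNOR q)) XNOR ((r XNOR q) XNOR r)) NOR q
At p=0, q=0, r=0, s=0: circuit gives 0, formula gives 0.
At p=0, q=0, r=1, s=0: circuit gives 1, formula gives 1.
Agrees on all 16 inputs.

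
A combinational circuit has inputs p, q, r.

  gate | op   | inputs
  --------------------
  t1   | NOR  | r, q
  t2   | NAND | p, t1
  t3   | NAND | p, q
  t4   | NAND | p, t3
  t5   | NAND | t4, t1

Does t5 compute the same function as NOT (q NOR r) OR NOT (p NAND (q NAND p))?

t1 = r NOR q
t3 = p NAND q
t4 = p NAND t3 = p NAND (p NAND q)
t5 = t4 NAND t1 = (p NAND (p NAND q)) NAND (r NOR q)
At p=0, q=0, r=0: circuit gives 0, formula gives 0.
At p=0, q=0, r=1: circuit gives 1, formula gives 1.
Agrees on all 8 inputs.

Yes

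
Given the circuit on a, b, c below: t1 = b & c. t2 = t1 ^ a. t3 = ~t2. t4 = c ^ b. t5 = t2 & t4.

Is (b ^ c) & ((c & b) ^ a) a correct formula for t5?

Yes

t1 = b & c
t2 = t1 ^ a = (b & c) ^ a
t4 = c ^ b
t5 = t2 & t4 = ((b & c) ^ a) & (c ^ b)
At a=0, b=0, c=0: circuit gives 0, formula gives 0.
At a=1, b=0, c=1: circuit gives 1, formula gives 1.
Agrees on all 8 inputs.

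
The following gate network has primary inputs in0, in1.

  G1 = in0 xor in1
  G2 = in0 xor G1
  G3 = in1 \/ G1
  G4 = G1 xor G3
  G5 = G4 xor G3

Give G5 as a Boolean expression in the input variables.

G1 = in0 xor in1
G3 = in1 \/ G1 = in1 \/ (in0 xor in1)
G4 = G1 xor G3 = (in0 xor in1) xor (in1 \/ (in0 xor in1))
G5 = G4 xor G3 = ((in0 xor in1) xor (in1 \/ (in0 xor in1))) xor (in1 \/ (in0 xor in1))

((in0 xor in1) xor (in1 \/ (in0 xor in1))) xor (in1 \/ (in0 xor in1))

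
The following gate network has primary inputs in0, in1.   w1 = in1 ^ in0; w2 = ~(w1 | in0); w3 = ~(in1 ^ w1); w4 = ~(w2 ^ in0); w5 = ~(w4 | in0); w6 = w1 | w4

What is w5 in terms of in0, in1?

w1 = in1 ^ in0
w2 = ~(w1 | in0) = ~((in1 ^ in0) | in0)
w4 = ~(w2 ^ in0) = ~((~((in1 ^ in0) | in0)) ^ in0)
w5 = ~(w4 | in0) = ~((~((~((in1 ^ in0) | in0)) ^ in0)) | in0)

~((~((~((in1 ^ in0) | in0)) ^ in0)) | in0)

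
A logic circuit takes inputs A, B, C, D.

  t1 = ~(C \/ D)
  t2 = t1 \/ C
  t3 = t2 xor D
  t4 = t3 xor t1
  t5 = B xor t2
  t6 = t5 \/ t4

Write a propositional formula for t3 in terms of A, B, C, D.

t1 = ~(C \/ D)
t2 = t1 \/ C = (~(C \/ D)) \/ C
t3 = t2 xor D = ((~(C \/ D)) \/ C) xor D

((~(C \/ D)) \/ C) xor D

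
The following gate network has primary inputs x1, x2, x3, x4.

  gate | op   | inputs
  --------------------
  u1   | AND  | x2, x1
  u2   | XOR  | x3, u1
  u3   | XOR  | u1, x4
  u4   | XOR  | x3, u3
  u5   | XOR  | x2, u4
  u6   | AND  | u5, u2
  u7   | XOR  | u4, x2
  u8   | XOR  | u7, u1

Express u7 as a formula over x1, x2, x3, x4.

(x3 XOR ((x2 AND x1) XOR x4)) XOR x2

u1 = x2 AND x1
u3 = u1 XOR x4 = (x2 AND x1) XOR x4
u4 = x3 XOR u3 = x3 XOR ((x2 AND x1) XOR x4)
u7 = u4 XOR x2 = (x3 XOR ((x2 AND x1) XOR x4)) XOR x2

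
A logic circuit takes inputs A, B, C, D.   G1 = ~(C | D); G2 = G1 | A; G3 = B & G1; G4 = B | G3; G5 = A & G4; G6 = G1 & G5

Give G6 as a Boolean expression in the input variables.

G1 = ~(C | D)
G3 = B & G1 = B & (~(C | D))
G4 = B | G3 = B | (B & (~(C | D)))
G5 = A & G4 = A & (B | (B & (~(C | D))))
G6 = G1 & G5 = (~(C | D)) & (A & (B | (B & (~(C | D)))))

(~(C | D)) & (A & (B | (B & (~(C | D)))))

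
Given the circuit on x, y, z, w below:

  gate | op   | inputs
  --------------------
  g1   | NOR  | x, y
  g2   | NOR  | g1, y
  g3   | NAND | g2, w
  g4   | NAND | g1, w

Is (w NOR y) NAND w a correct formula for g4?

No

g1 = x NOR y
g4 = g1 NAND w = (x NOR y) NAND w
At x=0, y=0, z=0, w=1: circuit gives 0, formula gives 1.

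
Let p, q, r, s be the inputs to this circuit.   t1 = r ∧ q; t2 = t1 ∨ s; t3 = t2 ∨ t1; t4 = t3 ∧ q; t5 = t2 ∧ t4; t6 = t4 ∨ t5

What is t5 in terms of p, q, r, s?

((r ∧ q) ∨ s) ∧ ((((r ∧ q) ∨ s) ∨ (r ∧ q)) ∧ q)

t1 = r ∧ q
t2 = t1 ∨ s = (r ∧ q) ∨ s
t3 = t2 ∨ t1 = ((r ∧ q) ∨ s) ∨ (r ∧ q)
t4 = t3 ∧ q = (((r ∧ q) ∨ s) ∨ (r ∧ q)) ∧ q
t5 = t2 ∧ t4 = ((r ∧ q) ∨ s) ∧ ((((r ∧ q) ∨ s) ∨ (r ∧ q)) ∧ q)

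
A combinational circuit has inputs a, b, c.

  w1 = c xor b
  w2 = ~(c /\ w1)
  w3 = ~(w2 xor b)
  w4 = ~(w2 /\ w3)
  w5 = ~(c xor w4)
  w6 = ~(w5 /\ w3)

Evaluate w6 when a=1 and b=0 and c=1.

0

w1 = 1 xor 0 = 1
w2 = ~(1 /\ 1) = 0
w3 = ~(0 xor 0) = 1
w4 = ~(0 /\ 1) = 1
w5 = ~(1 xor 1) = 1
w6 = ~(1 /\ 1) = 0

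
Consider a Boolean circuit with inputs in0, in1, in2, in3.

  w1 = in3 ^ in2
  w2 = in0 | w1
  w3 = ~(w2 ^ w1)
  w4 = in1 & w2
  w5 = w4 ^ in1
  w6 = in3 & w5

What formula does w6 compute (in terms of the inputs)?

in3 & ((in1 & (in0 | (in3 ^ in2))) ^ in1)

w1 = in3 ^ in2
w2 = in0 | w1 = in0 | (in3 ^ in2)
w4 = in1 & w2 = in1 & (in0 | (in3 ^ in2))
w5 = w4 ^ in1 = (in1 & (in0 | (in3 ^ in2))) ^ in1
w6 = in3 & w5 = in3 & ((in1 & (in0 | (in3 ^ in2))) ^ in1)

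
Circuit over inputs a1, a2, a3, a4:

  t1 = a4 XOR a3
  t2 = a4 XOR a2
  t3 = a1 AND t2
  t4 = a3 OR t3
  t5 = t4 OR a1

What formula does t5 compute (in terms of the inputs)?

(a3 OR (a1 AND (a4 XOR a2))) OR a1

t2 = a4 XOR a2
t3 = a1 AND t2 = a1 AND (a4 XOR a2)
t4 = a3 OR t3 = a3 OR (a1 AND (a4 XOR a2))
t5 = t4 OR a1 = (a3 OR (a1 AND (a4 XOR a2))) OR a1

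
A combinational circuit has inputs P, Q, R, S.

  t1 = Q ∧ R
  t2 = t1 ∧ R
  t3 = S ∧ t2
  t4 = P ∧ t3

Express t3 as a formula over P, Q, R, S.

t1 = Q ∧ R
t2 = t1 ∧ R = (Q ∧ R) ∧ R
t3 = S ∧ t2 = S ∧ ((Q ∧ R) ∧ R)

S ∧ ((Q ∧ R) ∧ R)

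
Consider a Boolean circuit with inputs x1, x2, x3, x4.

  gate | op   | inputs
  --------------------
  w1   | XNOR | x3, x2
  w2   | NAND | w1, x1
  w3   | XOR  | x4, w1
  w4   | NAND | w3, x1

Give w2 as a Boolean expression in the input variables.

(x3 XNOR x2) NAND x1

w1 = x3 XNOR x2
w2 = w1 NAND x1 = (x3 XNOR x2) NAND x1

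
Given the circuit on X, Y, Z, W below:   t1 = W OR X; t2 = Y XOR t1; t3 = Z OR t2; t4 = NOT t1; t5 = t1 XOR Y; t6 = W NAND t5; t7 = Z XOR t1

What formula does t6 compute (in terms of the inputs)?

W NAND ((W OR X) XOR Y)

t1 = W OR X
t5 = t1 XOR Y = (W OR X) XOR Y
t6 = W NAND t5 = W NAND ((W OR X) XOR Y)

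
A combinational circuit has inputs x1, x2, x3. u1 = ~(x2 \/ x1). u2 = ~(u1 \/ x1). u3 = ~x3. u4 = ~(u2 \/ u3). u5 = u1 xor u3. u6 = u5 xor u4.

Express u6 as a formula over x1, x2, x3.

u1 = ~(x2 \/ x1)
u2 = ~(u1 \/ x1) = ~((~(x2 \/ x1)) \/ x1)
u3 = ~x3
u4 = ~(u2 \/ u3) = ~((~((~(x2 \/ x1)) \/ x1)) \/ ~x3)
u5 = u1 xor u3 = (~(x2 \/ x1)) xor ~x3
u6 = u5 xor u4 = ((~(x2 \/ x1)) xor ~x3) xor (~((~((~(x2 \/ x1)) \/ x1)) \/ ~x3))

((~(x2 \/ x1)) xor ~x3) xor (~((~((~(x2 \/ x1)) \/ x1)) \/ ~x3))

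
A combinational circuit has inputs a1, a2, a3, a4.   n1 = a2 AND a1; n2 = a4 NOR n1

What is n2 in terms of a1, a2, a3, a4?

n1 = a2 AND a1
n2 = a4 NOR n1 = a4 NOR (a2 AND a1)

a4 NOR (a2 AND a1)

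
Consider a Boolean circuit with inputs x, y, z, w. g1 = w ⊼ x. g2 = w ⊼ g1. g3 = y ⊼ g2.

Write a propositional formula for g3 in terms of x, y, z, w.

g1 = w ⊼ x
g2 = w ⊼ g1 = w ⊼ (w ⊼ x)
g3 = y ⊼ g2 = y ⊼ (w ⊼ (w ⊼ x))

y ⊼ (w ⊼ (w ⊼ x))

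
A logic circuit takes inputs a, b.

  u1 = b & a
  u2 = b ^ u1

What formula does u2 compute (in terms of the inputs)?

b ^ (b & a)

u1 = b & a
u2 = b ^ u1 = b ^ (b & a)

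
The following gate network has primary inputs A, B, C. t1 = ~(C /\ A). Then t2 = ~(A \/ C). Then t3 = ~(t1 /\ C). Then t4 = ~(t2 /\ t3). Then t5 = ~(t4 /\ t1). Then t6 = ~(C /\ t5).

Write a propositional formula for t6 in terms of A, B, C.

~(C /\ (~((~((~(A \/ C)) /\ (~((~(C /\ A)) /\ C)))) /\ (~(C /\ A)))))

t1 = ~(C /\ A)
t2 = ~(A \/ C)
t3 = ~(t1 /\ C) = ~((~(C /\ A)) /\ C)
t4 = ~(t2 /\ t3) = ~((~(A \/ C)) /\ (~((~(C /\ A)) /\ C)))
t5 = ~(t4 /\ t1) = ~((~((~(A \/ C)) /\ (~((~(C /\ A)) /\ C)))) /\ (~(C /\ A)))
t6 = ~(C /\ t5) = ~(C /\ (~((~((~(A \/ C)) /\ (~((~(C /\ A)) /\ C)))) /\ (~(C /\ A)))))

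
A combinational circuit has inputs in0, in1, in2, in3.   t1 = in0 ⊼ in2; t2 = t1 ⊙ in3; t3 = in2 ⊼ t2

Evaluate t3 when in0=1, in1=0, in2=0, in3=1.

t1 = 1 ⊼ 0 = 1
t2 = 1 ⊙ 1 = 1
t3 = 0 ⊼ 1 = 1

1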